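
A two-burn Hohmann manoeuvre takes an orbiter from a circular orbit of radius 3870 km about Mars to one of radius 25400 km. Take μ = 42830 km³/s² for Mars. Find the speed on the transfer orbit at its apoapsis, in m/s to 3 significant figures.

Transfer-ellipse semi-major axis a_t = (r₁ + r₂)/2 = (3870 + 25400)/2 = 14635 km.
At apoapsis, r = 25400 km.
Vis-viva: v = √[μ(2/r − 1/a_t)] = √[42830 × (2/25400 − 1/14635)] = 0.6678 km/s.

v = 668 m/s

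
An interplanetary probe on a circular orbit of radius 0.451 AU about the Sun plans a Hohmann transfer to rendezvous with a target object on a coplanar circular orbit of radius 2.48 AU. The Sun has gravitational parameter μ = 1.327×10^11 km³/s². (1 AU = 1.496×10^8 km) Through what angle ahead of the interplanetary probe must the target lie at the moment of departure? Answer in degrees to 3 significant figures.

φ = 98.2°

In km: r₁ = 0.451 × 1.496×10^8 = 6.74696×10^7 km; r₂ = 2.48 × 1.496×10^8 = 3.71008×10^8 km.
Semi-major axis of the transfer orbit: a_t = (6.74696×10^7 + 3.71008×10^8)/2 = 2.192388×10^8 km.
Transfer time t = π√(a_t³/μ) = 2.7996×10^7 s.
Target angular speed ω₂ = √(μ/r₂³) = 5.0975×10^-8 rad/s.
Angle swept by the target during transfer: ω₂·t = 1.4271 rad = 81.77°.
The interplanetary probe traverses 180° on the transfer ellipse, so the target must lead by 180° − 81.77° = 98.2°.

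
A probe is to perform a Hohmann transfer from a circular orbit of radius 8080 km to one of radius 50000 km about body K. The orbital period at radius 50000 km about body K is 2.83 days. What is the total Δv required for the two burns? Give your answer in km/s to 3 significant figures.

Δv = 1.60 km/s

From Kepler's third law T² = 4π²r³/μ at r = 50000 km, T = 2.83 days = 2.83 × 86400 s = 2.44512×10^5 s: μ = 4π²r³/T² = 82540.9 km³/s².
The Hohmann ellipse has a_t = (r₁ + r₂)/2 = 29040 km.
Circular speed at r₁: v₁ = √(μ/r₁) = √(82540.9/8080) = 3.1962 km/s.
Transfer-orbit speed at r₁ (vis-viva equation): v_p = √[μ(2/r₁ − 1/a_t)] = 4.1939 km/s.
First burn Δv₁ = |v_p − v₁| = 0.9977 km/s.
Circular speed at r₂: v₂ = √(μ/r₂) = 1.2848 km/s.
Transfer-orbit speed at r₂: v_a = √[μ(2/r₂ − 1/a_t)] = 0.67773 km/s.
Second burn Δv₂ = |v₂ − v_a| = 0.6071 km/s.
Δv = Δv₁ + Δv₂ = 0.9977 + 0.6071 = 1.605 km/s.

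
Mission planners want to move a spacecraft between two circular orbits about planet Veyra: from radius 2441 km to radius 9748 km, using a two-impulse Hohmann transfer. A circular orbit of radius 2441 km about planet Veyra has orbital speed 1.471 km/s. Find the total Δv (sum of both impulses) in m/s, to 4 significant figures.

Δv = 659.6 m/s

From the circular-orbit relation v² = μ/r at r = 2441 km: μ = v²r = (1.471)² × 2441 = 5281.94 km³/s².
The Hohmann ellipse has a_t = (r₁ + r₂)/2 = 6094.5 km.
At r₁ the circular-orbit speed is v₁ = √(μ/r₁) = 1.4710 km/s.
On the transfer ellipse at r₁, v² = μ(2/r − 1/a) gives v_p = √[μ(2/r₁ − 1/a_t)] = 1.8604 km/s.
First burn Δv₁ = |v_p − v₁| = 0.3894 km/s.
At r₂, v₂ = √(μ/r₂) = 0.7361 km/s.
Transfer-orbit speed at r₂: v_a = √[μ(2/r₂ − 1/a_t)] = 0.4659 km/s.
Second burn Δv₂ = |v₂ − v_a| = 0.2702 km/s.
Total Δv = Δv₁ + Δv₂ = 0.6596 km/s.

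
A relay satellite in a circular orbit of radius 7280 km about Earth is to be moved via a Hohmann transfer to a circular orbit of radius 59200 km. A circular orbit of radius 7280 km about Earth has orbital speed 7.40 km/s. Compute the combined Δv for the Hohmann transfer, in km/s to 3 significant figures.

From the circular-orbit relation v² = μ/r at r = 7280 km: μ = v²r = (7.40)² × 7280 = 3.98653×10^5 km³/s².
Transfer-ellipse semi-major axis a_t = (r₁ + r₂)/2 = (7280 + 59200)/2 = 33240 km.
Circular speed at r₁: v₁ = √(μ/r₁) = √(3.98653×10^5/7280) = 7.4000 km/s.
On the transfer ellipse at r₁, vis-viva equation gives v_p = √[μ(2/r₁ − 1/a_t)] = 9.8756 km/s.
First burn Δv₁ = |v_p − v₁| = 2.4756 km/s.
Circular speed at r₂: v₂ = √(μ/r₂) = 2.5950 km/s.
Transfer-orbit speed at r₂: v_a = √[μ(2/r₂ − 1/a_t)] = 1.2144 km/s.
Second burn Δv₂ = |v₂ − v_a| = 1.3806 km/s.
Total Δv = Δv₁ + Δv₂ = 3.856 km/s.

Δv = 3.86 km/s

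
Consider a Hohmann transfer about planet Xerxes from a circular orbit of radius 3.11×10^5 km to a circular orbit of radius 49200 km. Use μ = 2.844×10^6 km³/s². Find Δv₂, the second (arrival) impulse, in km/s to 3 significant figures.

Δv₂ = 2.39 km/s

Transfer-ellipse semi-major axis a_t = (r₁ + r₂)/2 = (3.110×10^5 + 49200)/2 = 1.801×10^5 km.
On the circular orbit at r = 49200 km, v_c = √(μ/r) = 7.603 km/s.
Vis-viva on the transfer ellipse at r = 49200 km gives v_t = √[μ(2/r − 1/a_t)] = 9.991 km/s.
Δv₂ = |v_t − v_c| = |9.991 − 7.603| = 2.388 km/s.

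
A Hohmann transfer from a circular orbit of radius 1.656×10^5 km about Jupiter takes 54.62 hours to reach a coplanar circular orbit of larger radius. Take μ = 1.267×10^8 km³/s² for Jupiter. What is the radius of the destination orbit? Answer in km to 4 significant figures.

Transfer time t = 54.62 hours = 1.96632×10^5 s, and t = π√(a_t³/μ).
So a_t = (μ t²/π²)^(1/3) = (1.267×10^8 × (1.96632×10^5)² / π²)^(1/3) = 7.9176×10^5 km.
Since a_t = (r₁ + r₂)/2, r₂ = 2a_t − r₁ = 2×7.9176×10^5 − 1.656×10^5 = 1.41792×10^6 km.

r₂ = 1.418×10^6 km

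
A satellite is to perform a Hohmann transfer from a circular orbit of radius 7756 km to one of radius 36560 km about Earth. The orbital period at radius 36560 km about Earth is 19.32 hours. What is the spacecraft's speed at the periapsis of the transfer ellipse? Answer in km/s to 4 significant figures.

v = 9.211 km/s

From Kepler's third law T² = 4π²r³/μ at r = 36560 km, T = 19.32 hours = 19.32 × 3600 s = 69552 s: μ = 4π²r³/T² = 3.98804×10^5 km³/s².
Transfer-ellipse semi-major axis a_t = (r₁ + r₂)/2 = (7756 + 36560)/2 = 22158 km.
The periapsis of the transfer ellipse is at r = 7756 km.
From the vis-viva equation, v = √[μ(2/r − 1/a_t)] = 9.211 km/s.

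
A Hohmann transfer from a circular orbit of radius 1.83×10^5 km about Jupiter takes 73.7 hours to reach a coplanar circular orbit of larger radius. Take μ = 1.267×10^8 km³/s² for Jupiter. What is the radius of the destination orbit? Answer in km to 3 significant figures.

r₂ = 1.75×10^6 km

Transfer time t = 73.7 hours = 2.6532×10^5 s, and t = π√(a_t³/μ).
So a_t = (μ t²/π²)^(1/3) = (1.267×10^8 × (2.6532×10^5)² / π²)^(1/3) = 9.6681×10^5 km.
Since a_t = (r₁ + r₂)/2, r₂ = 2a_t − r₁ = 2×9.6681×10^5 − 1.830×10^5 = 1.75062×10^6 km.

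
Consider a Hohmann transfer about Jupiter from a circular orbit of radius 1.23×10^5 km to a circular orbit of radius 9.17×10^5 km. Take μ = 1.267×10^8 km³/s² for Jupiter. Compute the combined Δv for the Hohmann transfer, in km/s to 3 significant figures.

Δv = 16.6 km/s

Semi-major axis of the transfer orbit: a_t = (1.230×10^5 + 9.170×10^5)/2 = 5.200×10^5 km.
At r₁ the circular-orbit speed is v₁ = √(μ/r₁) = 32.095 km/s.
Transfer-orbit speed at r₁ (vis-viva equation): v_p = √[μ(2/r₁ − 1/a_t)] = 42.621 km/s.
First burn Δv₁ = |v_p − v₁| = 10.526 km/s.
Circular speed at r₂: v₂ = √(μ/r₂) = 11.7545 km/s.
Transfer-orbit speed at r₂: v_a = √[μ(2/r₂ − 1/a_t)] = 5.71682 km/s.
Second burn Δv₂ = |v₂ − v_a| = 6.0377 km/s.
Δv = Δv₁ + Δv₂ = 10.526 + 6.0377 = 16.56 km/s.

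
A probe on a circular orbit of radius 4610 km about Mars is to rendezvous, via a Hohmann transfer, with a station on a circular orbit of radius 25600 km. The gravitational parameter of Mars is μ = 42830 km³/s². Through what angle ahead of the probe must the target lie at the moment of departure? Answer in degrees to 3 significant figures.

φ = 98.4°

Semi-major axis of the transfer orbit: a_t = (4610 + 25600)/2 = 15105 km.
Transfer time t = π√(a_t³/μ) = 28180 s.
Target angular speed ω₂ = √(μ/r₂³) = 5.053×10^-5 rad/s.
Angle swept by the target during transfer: ω₂·t = 1.4239 rad = 81.58°.
The probe traverses 180° on the transfer ellipse, so the target must lead by 180° − 81.58° = 98.4°.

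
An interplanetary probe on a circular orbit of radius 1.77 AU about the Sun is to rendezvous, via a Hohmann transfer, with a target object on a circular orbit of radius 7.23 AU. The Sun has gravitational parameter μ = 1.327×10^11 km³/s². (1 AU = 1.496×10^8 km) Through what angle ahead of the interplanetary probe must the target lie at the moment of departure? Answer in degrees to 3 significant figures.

In km: r₁ = 1.77 × 1.496×10^8 = 2.64792×10^8 km; r₂ = 7.23 × 1.496×10^8 = 1.081608×10^9 km.
Semi-major axis of the transfer orbit: a_t = (2.64792×10^8 + 1.081608×10^9)/2 = 6.732×10^8 km.
The half-period of the transfer ellipse is t = π√(a_t³/μ) = 1.50637×10^8 s.
Target angular speed ω₂ = √(μ/r₂³) = 1.02407×10^-8 rad/s.
Angle swept by the target during transfer: ω₂·t = 1.54263 rad = 88.39°.
The interplanetary probe traverses 180° on the transfer ellipse, so the target must lead by 180° − 88.39° = 91.6°.

φ = 91.6°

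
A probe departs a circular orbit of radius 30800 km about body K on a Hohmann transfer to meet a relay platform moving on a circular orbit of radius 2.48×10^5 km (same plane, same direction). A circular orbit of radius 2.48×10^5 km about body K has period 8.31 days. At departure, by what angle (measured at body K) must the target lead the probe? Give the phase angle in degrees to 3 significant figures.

From Kepler's third law T² = 4π²r³/μ at r = 2.48×10^5 km, T = 8.31 days = 8.31 × 86400 s = 7.17984×10^5 s: μ = 4π²r³/T² = 1.16811×10^6 km³/s².
The Hohmann ellipse has a_t = (r₁ + r₂)/2 = 1.394×10^5 km.
The half-period of the transfer ellipse is t = π√(a_t³/μ) = 1.513×10^5 s.
The target's mean motion on its circular orbit is ω₂ = √(μ/r₂³) = 8.751×10^-6 rad/s.
Angle swept by the target during transfer: ω₂·t = 1.324 rad = 75.86°.
Arrival is 180° from departure on the ellipse, so φ = 180° − 75.86° = 104°.

φ = 104°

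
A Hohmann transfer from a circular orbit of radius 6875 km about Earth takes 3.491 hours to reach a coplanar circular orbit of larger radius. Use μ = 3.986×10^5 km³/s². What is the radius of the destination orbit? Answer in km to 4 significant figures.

Transfer time t = 3.491 hours = 12567.6 s, and t = π√(a_t³/μ).
So a_t = (μ t²/π²)^(1/3) = (3.986×10^5 × (12567.6)² / π²)^(1/3) = 18546 km.
Since a_t = (r₁ + r₂)/2, r₂ = 2a_t − r₁ = 2×18546 − 6875 = 30217 km.

r₂ = 30220 km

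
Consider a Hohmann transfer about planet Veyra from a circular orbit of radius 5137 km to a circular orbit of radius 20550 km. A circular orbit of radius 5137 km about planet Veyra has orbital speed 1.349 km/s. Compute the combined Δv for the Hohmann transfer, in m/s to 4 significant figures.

Δv = 605.3 m/s

From the circular-orbit relation v² = μ/r at r = 5137 km: μ = v²r = (1.349)² × 5137 = 9348.32 km³/s².
Semi-major axis of the transfer orbit: a_t = (5137 + 20550)/2 = 12843.5 km.
Circular speed at r₁: v₁ = √(μ/r₁) = √(9348.32/5137) = 1.3490 km/s.
On the transfer ellipse at r₁, v² = μ(2/r − 1/a) gives v_p = √[μ(2/r₁ − 1/a_t)] = 1.7064 km/s.
First burn Δv₁ = |v_p − v₁| = 0.3574 km/s.
At r₂, v₂ = √(μ/r₂) = 0.6745 km/s.
Transfer-orbit speed at r₂: v_a = √[μ(2/r₂ − 1/a_t)] = 0.4266 km/s.
Second burn Δv₂ = |v₂ − v_a| = 0.2479 km/s.
Δv = Δv₁ + Δv₂ = 0.3574 + 0.2479 = 0.6053 km/s.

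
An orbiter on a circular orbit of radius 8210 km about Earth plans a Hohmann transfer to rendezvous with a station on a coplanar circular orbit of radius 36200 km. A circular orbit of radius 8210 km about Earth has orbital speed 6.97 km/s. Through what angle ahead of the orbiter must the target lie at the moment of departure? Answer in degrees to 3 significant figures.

From the circular-orbit relation v² = μ/r at r = 8210 km: μ = v²r = (6.97)² × 8210 = 3.98849×10^5 km³/s².
Transfer-ellipse semi-major axis a_t = (r₁ + r₂)/2 = (8210 + 36200)/2 = 22205 km.
The half-period of the transfer ellipse is t = π√(a_t³/μ) = 16459.7 s.
Target angular speed ω₂ = √(μ/r₂³) = 9.16941×10^-5 rad/s.
Angle swept by the target during transfer: ω₂·t = 1.50926 rad = 86.47°.
Arrival is 180° from departure on the ellipse, so φ = 180° − 86.47° = 93.5°.

φ = 93.5°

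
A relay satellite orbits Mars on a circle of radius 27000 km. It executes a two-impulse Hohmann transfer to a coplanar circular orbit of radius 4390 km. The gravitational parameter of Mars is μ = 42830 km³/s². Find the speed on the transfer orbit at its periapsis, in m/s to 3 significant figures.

The Hohmann ellipse has a_t = (r₁ + r₂)/2 = 15695 km.
At periapsis, r = 4390 km.
Vis-viva: v = √[μ(2/r − 1/a_t)] = √[42830 × (2/4390 − 1/15695)] = 4.097 km/s.

v = 4100 m/s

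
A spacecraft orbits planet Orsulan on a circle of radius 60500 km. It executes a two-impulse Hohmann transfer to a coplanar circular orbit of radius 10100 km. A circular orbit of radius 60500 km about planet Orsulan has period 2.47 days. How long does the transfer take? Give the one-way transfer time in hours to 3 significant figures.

t = 13.2 hours

From Kepler's third law T² = 4π²r³/μ at r = 60500 km, T = 2.47 days = 2.47 × 86400 s = 2.13408×10^5 s: μ = 4π²r³/T² = 1.91957×10^5 km³/s².
Transfer-ellipse semi-major axis a_t = (r₁ + r₂)/2 = (60500 + 10100)/2 = 35300 km.
Transfer time t = π√(a_t³/μ) = π√((35300)³ / 1.91957×10^5) = 47560 s.
Converting: 47560 s ÷ 3600 s/hour = 13.2 hours.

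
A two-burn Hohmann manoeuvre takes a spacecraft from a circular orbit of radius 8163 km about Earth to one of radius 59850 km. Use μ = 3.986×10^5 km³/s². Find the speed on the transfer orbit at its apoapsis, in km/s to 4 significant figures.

v = 1.264 km/s

Transfer-ellipse semi-major axis a_t = (r₁ + r₂)/2 = (8163 + 59850)/2 = 34006.5 km.
At apoapsis, r = 59850 km.
From the vis-viva equation, v = √[μ(2/r − 1/a_t)] = 1.264 km/s.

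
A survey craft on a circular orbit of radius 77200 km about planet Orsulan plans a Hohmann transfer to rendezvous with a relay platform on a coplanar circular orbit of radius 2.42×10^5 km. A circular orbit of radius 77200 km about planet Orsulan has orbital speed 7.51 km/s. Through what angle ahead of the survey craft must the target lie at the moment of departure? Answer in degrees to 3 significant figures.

φ = 83.6°

From the circular-orbit relation v² = μ/r at r = 77200 km: μ = v²r = (7.51)² × 77200 = 4.35409×10^6 km³/s².
The Hohmann ellipse has a_t = (r₁ + r₂)/2 = 1.596×10^5 km.
The half-period of the transfer ellipse is t = π√(a_t³/μ) = 95995.4 s.
Target angular speed ω₂ = √(μ/r₂³) = 1.75277×10^-5 rad/s.
Angle swept by the target during transfer: ω₂·t = 1.68258 rad = 96.40°.
Arrival is 180° from departure on the ellipse, so φ = 180° − 96.40° = 83.6°.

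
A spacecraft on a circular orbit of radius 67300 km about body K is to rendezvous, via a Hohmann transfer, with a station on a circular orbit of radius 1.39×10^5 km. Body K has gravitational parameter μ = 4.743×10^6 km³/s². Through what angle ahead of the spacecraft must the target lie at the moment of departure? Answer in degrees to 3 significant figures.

φ = 64.9°

The Hohmann ellipse has a_t = (r₁ + r₂)/2 = 1.0315×10^5 km.
Transfer time t = π√(a_t³/μ) = 47789 s.
Target angular speed ω₂ = √(μ/r₂³) = 4.2025×10^-5 rad/s.
Angle swept by the target during transfer: ω₂·t = 2.0083 rad = 115.1°.
Arrival is 180° from departure on the ellipse, so φ = 180° − 115.1° = 64.9°.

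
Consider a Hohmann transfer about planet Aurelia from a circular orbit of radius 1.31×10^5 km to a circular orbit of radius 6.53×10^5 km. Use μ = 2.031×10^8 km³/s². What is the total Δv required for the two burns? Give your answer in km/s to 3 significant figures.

Transfer-ellipse semi-major axis a_t = (r₁ + r₂)/2 = (1.310×10^5 + 6.530×10^5)/2 = 3.920×10^5 km.
Circular speed at r₁: v₁ = √(μ/r₁) = √(2.031×10^8/1.310×10^5) = 39.375 km/s.
Transfer-orbit speed at r₁ (vis-viva equation): v_p = √[μ(2/r₁ − 1/a_t)] = 50.820 km/s.
First burn Δv₁ = |v_p − v₁| = 11.445 km/s.
At r₂, v₂ = √(μ/r₂) = 17.6359 km/s.
Transfer-orbit speed at r₂: v_a = √[μ(2/r₂ − 1/a_t)] = 10.1951 km/s.
Second burn Δv₂ = |v₂ − v_a| = 7.4408 km/s.
Δv = Δv₁ + Δv₂ = 11.445 + 7.4408 = 18.89 km/s.

Δv = 18.9 km/s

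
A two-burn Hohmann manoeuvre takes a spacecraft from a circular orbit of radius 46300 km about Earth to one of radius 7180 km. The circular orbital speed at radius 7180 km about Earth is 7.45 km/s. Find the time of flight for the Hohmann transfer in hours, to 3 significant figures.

From the circular-orbit relation v² = μ/r at r = 7180 km: μ = v²r = (7.45)² × 7180 = 3.98508×10^5 km³/s².
Semi-major axis of the transfer orbit: a_t = (46300 + 7180)/2 = 26740 km.
Transfer time t = π√(a_t³/μ) = π√((26740)³ / 3.98508×10^5) = 21760 s.
Converting: 21760 s ÷ 3600 s/hour = 6.04 hours.

t = 6.04 hours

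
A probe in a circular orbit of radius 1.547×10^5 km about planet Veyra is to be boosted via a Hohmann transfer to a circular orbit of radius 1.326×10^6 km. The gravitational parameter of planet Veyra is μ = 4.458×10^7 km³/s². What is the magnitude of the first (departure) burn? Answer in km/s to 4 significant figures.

Δv₁ = 5.743 km/s

The Hohmann ellipse has a_t = (r₁ + r₂)/2 = 7.4035×10^5 km.
On the circular orbit at r = 1.547×10^5 km, v_c = √(μ/r) = 16.9756 km/s.
Transfer-orbit speed at the same r (vis-viva, a = a_t): v_t = √[μ(2/r − 1/a_t)] = 22.7184 km/s.
Δv₁ = |v_t − v_c| = |22.7184 − 16.9756| = 5.743 km/s.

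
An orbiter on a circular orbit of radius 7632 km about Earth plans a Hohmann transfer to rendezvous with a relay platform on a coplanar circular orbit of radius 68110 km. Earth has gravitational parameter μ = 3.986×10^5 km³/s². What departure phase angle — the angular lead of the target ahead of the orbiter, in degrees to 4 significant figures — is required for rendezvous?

Transfer-ellipse semi-major axis a_t = (r₁ + r₂)/2 = (7632 + 68110)/2 = 37871 km.
Transfer time t = π√(a_t³/μ) = 36670 s.
The target's mean motion on its circular orbit is ω₂ = √(μ/r₂³) = 3.552×10^-5 rad/s.
Angle swept by the target during transfer: ω₂·t = 1.3025 rad = 74.63°.
The orbiter traverses 180° on the transfer ellipse, so the target must lead by 180° − 74.63° = 105.4°.

φ = 105.4°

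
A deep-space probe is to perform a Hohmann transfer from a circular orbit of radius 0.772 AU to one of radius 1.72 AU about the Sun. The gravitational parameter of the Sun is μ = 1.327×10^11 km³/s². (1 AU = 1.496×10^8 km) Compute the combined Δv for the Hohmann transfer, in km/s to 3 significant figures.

Δv = 10.8 km/s

In km: r₁ = 0.772 × 1.496×10^8 = 1.154912×10^8 km; r₂ = 1.72 × 1.496×10^8 = 2.57312×10^8 km.
Semi-major axis of the transfer orbit: a_t = (1.154912×10^8 + 2.57312×10^8)/2 = 1.864016×10^8 km.
At r₁ the circular-orbit speed is v₁ = √(μ/r₁) = 33.897 km/s.
On the transfer ellipse at r₁, vis-viva gives v_p = √[μ(2/r₁ − 1/a_t)] = 39.826 km/s.
First burn Δv₁ = |v_p − v₁| = 5.929 km/s.
Circular speed at r₂: v₂ = √(μ/r₂) = 22.709 km/s.
Transfer-orbit speed at r₂: v_a = √[μ(2/r₂ − 1/a_t)] = 17.875 km/s.
Second burn Δv₂ = |v₂ − v_a| = 4.834 km/s.
Δv = Δv₁ + Δv₂ = 5.929 + 4.834 = 10.76 km/s.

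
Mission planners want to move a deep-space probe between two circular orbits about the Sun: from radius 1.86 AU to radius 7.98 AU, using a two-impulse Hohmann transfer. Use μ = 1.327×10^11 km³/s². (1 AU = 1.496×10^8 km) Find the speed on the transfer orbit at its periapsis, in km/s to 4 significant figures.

In km: r₁ = 1.86 × 1.496×10^8 = 2.78256×10^8 km; r₂ = 7.98 × 1.496×10^8 = 1.193808×10^9 km.
The Hohmann ellipse has a_t = (r₁ + r₂)/2 = 7.36032×10^8 km.
The periapsis of the transfer ellipse is at r = 2.78256×10^8 km.
From the vis-viva equation, v = √[μ(2/r − 1/a_t)] = 27.81 km/s.

v = 27.81 km/s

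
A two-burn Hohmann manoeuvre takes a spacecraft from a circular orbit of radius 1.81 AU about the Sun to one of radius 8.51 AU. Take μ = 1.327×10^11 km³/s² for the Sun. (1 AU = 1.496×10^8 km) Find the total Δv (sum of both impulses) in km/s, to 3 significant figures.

In km: r₁ = 1.81 × 1.496×10^8 = 2.70776×10^8 km; r₂ = 8.51 × 1.496×10^8 = 1.273096×10^9 km.
Transfer-ellipse semi-major axis a_t = (r₁ + r₂)/2 = (2.70776×10^8 + 1.273096×10^9)/2 = 7.71936×10^8 km.
Circular speed at r₁: v₁ = √(μ/r₁) = √(1.327×10^11/2.70776×10^8) = 22.138 km/s.
Transfer-orbit speed at r₁ (vis-viva): v_p = √[μ(2/r₁ − 1/a_t)] = 28.430 km/s.
First burn Δv₁ = |v_p − v₁| = 6.2920 km/s.
At r₂, v₂ = √(μ/r₂) = 10.2095 km/s.
Transfer-orbit speed at r₂: v_a = √[μ(2/r₂ − 1/a_t)] = 6.04671 km/s.
Second burn Δv₂ = |v₂ − v_a| = 4.1628 km/s.
Total Δv = Δv₁ + Δv₂ = 10.45 km/s.

Δv = 10.5 km/s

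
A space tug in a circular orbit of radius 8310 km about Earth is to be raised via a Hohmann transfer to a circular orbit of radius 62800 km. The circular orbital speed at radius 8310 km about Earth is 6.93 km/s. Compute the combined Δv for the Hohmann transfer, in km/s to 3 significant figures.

From the circular-orbit relation v² = μ/r at r = 8310 km: μ = v²r = (6.93)² × 8310 = 3.99087×10^5 km³/s².
Semi-major axis of the transfer orbit: a_t = (8310 + 62800)/2 = 35555 km.
Circular speed at r₁: v₁ = √(μ/r₁) = √(3.99087×10^5/8310) = 6.930 km/s.
Transfer-orbit speed at r₁ (vis-viva): v_p = √[μ(2/r₁ − 1/a_t)] = 9.210 km/s.
First burn Δv₁ = |v_p − v₁| = 2.280 km/s.
At r₂, v₂ = √(μ/r₂) = 2.521 km/s.
Transfer-orbit speed at r₂: v_a = √[μ(2/r₂ − 1/a_t)] = 1.219 km/s.
Second burn Δv₂ = |v₂ − v_a| = 1.302 km/s.
Δv = Δv₁ + Δv₂ = 2.280 + 1.302 = 3.582 km/s.

Δv = 3.58 km/s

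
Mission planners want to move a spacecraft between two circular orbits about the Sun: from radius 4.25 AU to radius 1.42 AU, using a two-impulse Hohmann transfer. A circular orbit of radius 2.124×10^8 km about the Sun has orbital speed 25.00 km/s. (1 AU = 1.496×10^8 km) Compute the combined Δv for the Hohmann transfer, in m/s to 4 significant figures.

Δv = 9832 m/s

From the circular-orbit relation v² = μ/r at r = 2.124×10^8 km: μ = v²r = (25.00)² × 2.124×10^8 = 1.32750×10^11 km³/s².
In km: r₁ = 4.25 × 1.496×10^8 = 6.358×10^8 km; r₂ = 1.42 × 1.496×10^8 = 2.12432×10^8 km.
The Hohmann ellipse has a_t = (r₁ + r₂)/2 = 4.24116×10^8 km.
At r₁ the circular-orbit speed is v₁ = √(μ/r₁) = 14.4496 km/s.
Transfer-orbit speed at r₁ (v² = μ(2/r − 1/a)): v_a = √[μ(2/r₁ − 1/a_t)] = 10.2264 km/s.
First burn Δv₁ = |v_a − v₁| = 4.223 km/s.
Circular speed at r₂: v₂ = √(μ/r₂) = 24.998 km/s.
Transfer-orbit speed at r₂: v_p = √[μ(2/r₂ − 1/a_t)] = 30.607 km/s.
Second burn Δv₂ = |v₂ − v_p| = 5.609 km/s.
Δv = Δv₁ + Δv₂ = 4.223 + 5.609 = 9.832 km/s.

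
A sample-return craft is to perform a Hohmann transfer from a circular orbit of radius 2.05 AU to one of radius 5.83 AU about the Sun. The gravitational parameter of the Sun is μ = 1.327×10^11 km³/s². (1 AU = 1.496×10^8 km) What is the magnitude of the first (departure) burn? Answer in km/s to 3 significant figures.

Δv₁ = 4.50 km/s

In km: r₁ = 2.05 × 1.496×10^8 = 3.0668×10^8 km; r₂ = 5.83 × 1.496×10^8 = 8.72168×10^8 km.
Semi-major axis of the transfer orbit: a_t = (3.0668×10^8 + 8.72168×10^8)/2 = 5.89424×10^8 km.
Circular speed at r = 3.0668×10^8 km: v_c = √(μ/r) = 20.801 km/s.
Transfer-orbit speed at the same r (vis-viva, a = a_t): v_t = √[μ(2/r − 1/a_t)] = 25.303 km/s.
Δv₁ = |v_t − v_c| = |25.303 − 20.801| = 4.502 km/s.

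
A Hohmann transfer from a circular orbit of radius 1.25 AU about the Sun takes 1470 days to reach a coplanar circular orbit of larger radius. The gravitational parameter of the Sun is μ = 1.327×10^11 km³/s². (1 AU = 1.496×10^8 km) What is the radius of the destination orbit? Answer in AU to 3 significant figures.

r₂ = 6.78 AU

In km: r₁ = 1.25 × 1.496×10^8 = 1.870×10^8 km.
Transfer time t = 1470 days = 1.27008×10^8 s, and t = π√(a_t³/μ).
So a_t = (μ t²/π²)^(1/3) = (1.327×10^11 × (1.27008×10^8)² / π²)^(1/3) = 6.0082×10^8 km.
Since a_t = (r₁ + r₂)/2, r₂ = 2a_t − r₁ = 2×6.0082×10^8 − 1.870×10^8 = 1.01464×10^9 km.
In AU: r₂ = 1.01464×10^9 / 1.496×10^8 = 6.78 AU.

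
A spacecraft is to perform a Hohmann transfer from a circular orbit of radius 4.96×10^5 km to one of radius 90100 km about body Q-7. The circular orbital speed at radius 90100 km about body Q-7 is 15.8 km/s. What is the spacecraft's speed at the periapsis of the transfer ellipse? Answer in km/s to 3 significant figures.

From the circular-orbit relation v² = μ/r at r = 90100 km: μ = v²r = (15.8)² × 90100 = 2.24926×10^7 km³/s².
The Hohmann ellipse has a_t = (r₁ + r₂)/2 = 2.9305×10^5 km.
At periapsis, r = 90100 km.
Applying v² = μ(2/r − 1/a_t): v = 20.56 km/s.

v = 20.6 km/s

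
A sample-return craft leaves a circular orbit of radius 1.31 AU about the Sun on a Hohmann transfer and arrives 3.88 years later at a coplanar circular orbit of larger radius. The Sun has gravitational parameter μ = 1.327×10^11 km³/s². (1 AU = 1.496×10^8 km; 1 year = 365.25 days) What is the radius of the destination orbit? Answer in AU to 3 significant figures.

In km: r₁ = 1.31 × 1.496×10^8 = 1.95976×10^8 km.
Transfer time t = 3.88 years × 365.25 × 86400 s = 1.22443488×10^8 s, and t = π√(a_t³/μ).
So a_t = (μ t²/π²)^(1/3) = (1.327×10^11 × (1.22443488×10^8)² / π²)^(1/3) = 5.8634×10^8 km.
Since a_t = (r₁ + r₂)/2, r₂ = 2a_t − r₁ = 2×5.8634×10^8 − 1.95976×10^8 = 9.76704×10^8 km.
In AU: r₂ = 9.76704×10^8 / 1.496×10^8 = 6.53 AU.

r₂ = 6.53 AU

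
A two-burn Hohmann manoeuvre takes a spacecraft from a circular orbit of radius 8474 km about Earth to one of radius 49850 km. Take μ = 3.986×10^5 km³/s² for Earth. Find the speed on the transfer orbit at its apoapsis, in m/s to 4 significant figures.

Semi-major axis of the transfer orbit: a_t = (8474 + 49850)/2 = 29162 km.
The apoapsis of the transfer ellipse is at r = 49850 km.
From the vis-viva equation, v = √[μ(2/r − 1/a_t)] = 1.524 km/s.

v = 1524 m/s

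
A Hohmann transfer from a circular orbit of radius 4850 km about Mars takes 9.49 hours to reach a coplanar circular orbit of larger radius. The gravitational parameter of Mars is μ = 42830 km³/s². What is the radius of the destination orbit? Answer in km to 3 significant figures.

r₂ = 29500 km

Transfer time t = 9.49 hours = 34164 s, and t = π√(a_t³/μ).
So a_t = (μ t²/π²)^(1/3) = (42830 × (34164)² / π²)^(1/3) = 17174 km.
Since a_t = (r₁ + r₂)/2, r₂ = 2a_t − r₁ = 2×17174 − 4850 = 29498 km.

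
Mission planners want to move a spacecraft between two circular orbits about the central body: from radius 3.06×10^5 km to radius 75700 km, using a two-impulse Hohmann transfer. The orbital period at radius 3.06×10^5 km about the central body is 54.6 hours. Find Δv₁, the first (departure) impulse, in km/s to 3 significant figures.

From Kepler's third law T² = 4π²r³/μ at r = 3.06×10^5 km, T = 54.6 hours = 54.6 × 3600 s = 1.9656×10^5 s: μ = 4π²r³/T² = 2.92775×10^7 km³/s².
Transfer-ellipse semi-major axis a_t = (r₁ + r₂)/2 = (3.060×10^5 + 75700)/2 = 1.9085×10^5 km.
Circular speed at r = 3.060×10^5 km: v_c = √(μ/r) = 9.7815 km/s.
Transfer-orbit speed at the same r (vis-viva, a = a_t): v_t = √[μ(2/r − 1/a_t)] = 6.1604 km/s.
Δv₁ = |v_t − v_c| = |6.1604 − 9.7815| = 3.621 km/s.

Δv₁ = 3.62 km/s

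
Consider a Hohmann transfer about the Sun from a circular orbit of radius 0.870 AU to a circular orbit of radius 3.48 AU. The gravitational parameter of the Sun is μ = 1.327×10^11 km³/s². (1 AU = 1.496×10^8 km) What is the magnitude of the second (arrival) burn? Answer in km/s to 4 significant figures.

Δv₂ = 5.868 km/s

In km: r₁ = 0.870 × 1.496×10^8 = 1.30152×10^8 km; r₂ = 3.48 × 1.496×10^8 = 5.20608×10^8 km.
Transfer-ellipse semi-major axis a_t = (r₁ + r₂)/2 = (1.30152×10^8 + 5.20608×10^8)/2 = 3.2538×10^8 km.
Circular speed at r = 5.20608×10^8 km: v_c = √(μ/r) = 15.965 km/s.
Transfer-orbit speed at the same r (vis-viva, a = a_t): v_t = √[μ(2/r − 1/a_t)] = 10.097 km/s.
Δv₂ = |v_t − v_c| = |10.097 − 15.965| = 5.868 km/s.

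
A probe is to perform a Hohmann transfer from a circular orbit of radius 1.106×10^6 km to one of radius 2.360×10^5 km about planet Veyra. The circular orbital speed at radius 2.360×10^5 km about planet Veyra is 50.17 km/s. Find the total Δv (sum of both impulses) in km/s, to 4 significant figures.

Δv = 23.67 km/s

From the circular-orbit relation v² = μ/r at r = 2.360×10^5 km: μ = v²r = (50.17)² × 2.360×10^5 = 5.94019×10^8 km³/s².
Semi-major axis of the transfer orbit: a_t = (1.106×10^6 + 2.360×10^5)/2 = 6.710×10^5 km.
Circular speed at r₁: v₁ = √(μ/r₁) = √(5.94019×10^8/1.106×10^6) = 23.175 km/s.
Transfer-orbit speed at r₁ (vis-viva): v_a = √[μ(2/r₁ − 1/a_t)] = 13.744 km/s.
First burn Δv₁ = |v_a − v₁| = 9.431 km/s.
At r₂, v₂ = √(μ/r₂) = 50.17 km/s.
Transfer-orbit speed at r₂: v_p = √[μ(2/r₂ − 1/a_t)] = 64.41 km/s.
Second burn Δv₂ = |v₂ − v_p| = 14.24 km/s.
Total Δv = Δv₁ + Δv₂ = 23.67 km/s.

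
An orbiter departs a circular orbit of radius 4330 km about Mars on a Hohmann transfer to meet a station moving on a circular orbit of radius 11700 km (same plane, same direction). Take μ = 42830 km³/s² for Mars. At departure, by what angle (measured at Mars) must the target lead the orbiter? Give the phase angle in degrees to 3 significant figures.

The Hohmann ellipse has a_t = (r₁ + r₂)/2 = 8015 km.
Transfer time t = π√(a_t³/μ) = 10893 s.
The target's mean motion on its circular orbit is ω₂ = √(μ/r₂³) = 1.6353×10^-4 rad/s.
Angle swept by the target during transfer: ω₂·t = 1.7813 rad = 102.1°.
Arrival is 180° from departure on the ellipse, so φ = 180° − 102.1° = 77.9°.

φ = 77.9°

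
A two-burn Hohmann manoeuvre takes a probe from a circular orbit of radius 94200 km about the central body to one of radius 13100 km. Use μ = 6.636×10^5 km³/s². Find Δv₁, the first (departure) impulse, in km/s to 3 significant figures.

Transfer-ellipse semi-major axis a_t = (r₁ + r₂)/2 = (94200 + 13100)/2 = 53650 km.
Circular speed at r = 94200 km: v_c = √(μ/r) = 2.6542 km/s.
Vis-viva on the transfer ellipse at r = 94200 km gives v_t = √[μ(2/r − 1/a_t)] = 1.3115 km/s.
Δv₁ = |v_t − v_c| = |1.3115 − 2.6542| = 1.343 km/s.

Δv₁ = 1.34 km/s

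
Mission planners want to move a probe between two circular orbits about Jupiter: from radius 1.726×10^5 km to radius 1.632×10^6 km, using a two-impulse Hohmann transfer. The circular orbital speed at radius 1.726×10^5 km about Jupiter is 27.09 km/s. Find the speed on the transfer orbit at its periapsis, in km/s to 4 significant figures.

From the circular-orbit relation v² = μ/r at r = 1.726×10^5 km: μ = v²r = (27.09)² × 1.726×10^5 = 1.26666×10^8 km³/s².
The Hohmann ellipse has a_t = (r₁ + r₂)/2 = 9.023×10^5 km.
At periapsis, r = 1.726×10^5 km.
Vis-viva: v = √[μ(2/r − 1/a_t)] = √[1.26666×10^8 × (2/1.726×10^5 − 1/9.023×10^5)] = 36.43 km/s.

v = 36.43 km/s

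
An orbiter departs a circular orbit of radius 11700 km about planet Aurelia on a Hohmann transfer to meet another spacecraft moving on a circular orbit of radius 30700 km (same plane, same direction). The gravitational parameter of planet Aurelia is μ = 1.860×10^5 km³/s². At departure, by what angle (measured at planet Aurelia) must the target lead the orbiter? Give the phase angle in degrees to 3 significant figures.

φ = 76.7°

Semi-major axis of the transfer orbit: a_t = (11700 + 30700)/2 = 21200 km.
Transfer time t = π√(a_t³/μ) = 22490 s.
The target's mean motion on its circular orbit is ω₂ = √(μ/r₂³) = 8.018×10^-5 rad/s.
Angle swept by the target during transfer: ω₂·t = 1.803 rad = 103.3°.
Arrival is 180° from departure on the ellipse, so φ = 180° − 103.3° = 76.7°.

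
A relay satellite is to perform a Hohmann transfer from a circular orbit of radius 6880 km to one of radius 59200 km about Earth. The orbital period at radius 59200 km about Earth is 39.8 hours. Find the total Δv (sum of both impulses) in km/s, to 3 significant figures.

Δv = 3.99 km/s

From Kepler's third law T² = 4π²r³/μ at r = 59200 km, T = 39.8 hours = 39.8 × 3600 s = 1.4328×10^5 s: μ = 4π²r³/T² = 3.98982×10^5 km³/s².
Transfer-ellipse semi-major axis a_t = (r₁ + r₂)/2 = (6880 + 59200)/2 = 33040 km.
At r₁ the circular-orbit speed is v₁ = √(μ/r₁) = 7.61522 km/s.
On the transfer ellipse at r₁, vis-viva gives v_p = √[μ(2/r₁ − 1/a_t)] = 10.1935 km/s.
First burn Δv₁ = |v_p − v₁| = 2.5783 km/s.
Circular speed at r₂: v₂ = √(μ/r₂) = 2.5961 km/s.
Transfer-orbit speed at r₂: v_a = √[μ(2/r₂ − 1/a_t)] = 1.1847 km/s.
Second burn Δv₂ = |v₂ − v_a| = 1.4114 km/s.
Total Δv = Δv₁ + Δv₂ = 3.990 km/s.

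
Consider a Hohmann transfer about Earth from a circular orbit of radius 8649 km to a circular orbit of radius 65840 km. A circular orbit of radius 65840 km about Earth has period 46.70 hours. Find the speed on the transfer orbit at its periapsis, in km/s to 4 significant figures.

v = 9.027 km/s

From Kepler's third law T² = 4π²r³/μ at r = 65840 km, T = 46.70 hours = 46.70 × 3600 s = 1.6812×10^5 s: μ = 4π²r³/T² = 3.98649×10^5 km³/s².
Semi-major axis of the transfer orbit: a_t = (8649 + 65840)/2 = 37244.5 km.
At periapsis, r = 8649 km.
Applying v² = μ(2/r − 1/a_t): v = 9.027 km/s.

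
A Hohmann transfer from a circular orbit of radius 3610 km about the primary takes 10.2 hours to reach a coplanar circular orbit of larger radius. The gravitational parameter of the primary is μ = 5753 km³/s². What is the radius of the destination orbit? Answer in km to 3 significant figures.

r₂ = 14800 km

Transfer time t = 10.2 hours = 36720 s, and t = π√(a_t³/μ).
So a_t = (μ t²/π²)^(1/3) = (5753 × (36720)² / π²)^(1/3) = 9228.5 km.
Since a_t = (r₁ + r₂)/2, r₂ = 2a_t − r₁ = 2×9228.5 − 3610 = 14847 km.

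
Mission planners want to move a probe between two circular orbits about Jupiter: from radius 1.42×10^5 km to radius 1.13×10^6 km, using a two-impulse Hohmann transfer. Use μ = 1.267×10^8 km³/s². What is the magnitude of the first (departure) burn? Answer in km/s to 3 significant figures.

The Hohmann ellipse has a_t = (r₁ + r₂)/2 = 6.360×10^5 km.
On the circular orbit at r = 1.420×10^5 km, v_c = √(μ/r) = 29.871 km/s.
Vis-viva on the transfer ellipse at r = 1.420×10^5 km gives v_t = √[μ(2/r − 1/a_t)] = 39.816 km/s.
Δv₁ = |v_t − v_c| = |39.816 − 29.871| = 9.945 km/s.

Δv₁ = 9.95 km/s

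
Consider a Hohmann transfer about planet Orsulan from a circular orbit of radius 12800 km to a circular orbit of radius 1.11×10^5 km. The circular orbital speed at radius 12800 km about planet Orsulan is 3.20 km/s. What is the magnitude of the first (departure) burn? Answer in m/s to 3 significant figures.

From the circular-orbit relation v² = μ/r at r = 12800 km: μ = v²r = (3.20)² × 12800 = 1.31072×10^5 km³/s².
The Hohmann ellipse has a_t = (r₁ + r₂)/2 = 61900 km.
On the circular orbit at r = 12800 km, v_c = √(μ/r) = 3.200 km/s.
Transfer-orbit speed at the same r (vis-viva, a = a_t): v_t = √[μ(2/r − 1/a_t)] = 4.285 km/s.
Δv₁ = |v_t − v_c| = |4.285 − 3.200| = 1.085 km/s.

Δv₁ = 1090 m/s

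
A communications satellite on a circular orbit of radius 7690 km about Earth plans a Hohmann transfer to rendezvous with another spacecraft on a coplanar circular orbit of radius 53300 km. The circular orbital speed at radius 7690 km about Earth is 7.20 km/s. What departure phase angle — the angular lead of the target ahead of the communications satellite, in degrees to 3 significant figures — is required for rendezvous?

φ = 102°

From the circular-orbit relation v² = μ/r at r = 7690 km: μ = v²r = (7.20)² × 7690 = 3.98650×10^5 km³/s².
The Hohmann ellipse has a_t = (r₁ + r₂)/2 = 30495 km.
Transfer time t = π√(a_t³/μ) = 26497 s.
Target angular speed ω₂ = √(μ/r₂³) = 5.1310×10^-5 rad/s.
Angle swept by the target during transfer: ω₂·t = 1.3596 rad = 77.90°.
Arrival is 180° from departure on the ellipse, so φ = 180° − 77.90° = 102°.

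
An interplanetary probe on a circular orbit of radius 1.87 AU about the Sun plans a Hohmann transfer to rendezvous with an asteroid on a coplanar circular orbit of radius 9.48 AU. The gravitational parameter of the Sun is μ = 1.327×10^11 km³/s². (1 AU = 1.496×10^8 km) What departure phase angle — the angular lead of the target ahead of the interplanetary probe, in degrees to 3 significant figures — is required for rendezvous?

φ = 96.6°

In km: r₁ = 1.87 × 1.496×10^8 = 2.79752×10^8 km; r₂ = 9.48 × 1.496×10^8 = 1.418208×10^9 km.
Semi-major axis of the transfer orbit: a_t = (2.79752×10^8 + 1.418208×10^9)/2 = 8.4898×10^8 km.
Transfer time t = π√(a_t³/μ) = 2.133×10^8 s.
The target's mean motion on its circular orbit is ω₂ = √(μ/r₂³) = 6.821×10^-9 rad/s.
Angle swept by the target during transfer: ω₂·t = 1.455 rad = 83.37°.
The interplanetary probe traverses 180° on the transfer ellipse, so the target must lead by 180° − 83.37° = 96.6°.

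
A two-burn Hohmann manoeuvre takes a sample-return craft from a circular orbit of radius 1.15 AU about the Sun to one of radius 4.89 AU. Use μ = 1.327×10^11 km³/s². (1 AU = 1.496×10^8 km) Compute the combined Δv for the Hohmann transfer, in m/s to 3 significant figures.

In km: r₁ = 1.15 × 1.496×10^8 = 1.7204×10^8 km; r₂ = 4.89 × 1.496×10^8 = 7.31544×10^8 km.
The Hohmann ellipse has a_t = (r₁ + r₂)/2 = 4.51792×10^8 km.
Circular speed at r₁: v₁ = √(μ/r₁) = √(1.327×10^11/1.7204×10^8) = 27.772869 km/s.
Transfer-orbit speed at r₁ (vis-viva equation): v_p = √[μ(2/r₁ − 1/a_t)] = 35.340420 km/s.
First burn Δv₁ = |v_p − v₁| = 7.5676 km/s.
Circular speed at r₂: v₂ = √(μ/r₂) = 13.46838 km/s.
Transfer-orbit speed at r₂: v_a = √[μ(2/r₂ − 1/a_t)] = 8.311142 km/s.
Second burn Δv₂ = |v₂ − v_a| = 5.1572 km/s.
Total Δv = Δv₁ + Δv₂ = 12.72 km/s.

Δv = 12700 m/s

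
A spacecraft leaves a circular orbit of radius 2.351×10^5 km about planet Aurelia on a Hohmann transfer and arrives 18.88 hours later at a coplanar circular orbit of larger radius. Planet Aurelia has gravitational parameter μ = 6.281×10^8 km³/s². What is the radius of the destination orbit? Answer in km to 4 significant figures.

r₂ = 1.095×10^6 km

Transfer time t = 18.88 hours = 67968 s, and t = π√(a_t³/μ).
So a_t = (μ t²/π²)^(1/3) = (6.281×10^8 × (67968)² / π²)^(1/3) = 6.6494×10^5 km.
Since a_t = (r₁ + r₂)/2, r₂ = 2a_t − r₁ = 2×6.6494×10^5 − 2.351×10^5 = 1.09478×10^6 km.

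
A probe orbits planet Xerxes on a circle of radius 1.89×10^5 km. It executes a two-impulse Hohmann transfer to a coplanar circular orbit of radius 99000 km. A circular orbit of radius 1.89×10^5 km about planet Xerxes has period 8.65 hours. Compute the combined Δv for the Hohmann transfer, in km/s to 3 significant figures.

From Kepler's third law T² = 4π²r³/μ at r = 1.89×10^5 km, T = 8.65 hours = 8.65 × 3600 s = 31140 s: μ = 4π²r³/T² = 2.74858×10^8 km³/s².
Transfer-ellipse semi-major axis a_t = (r₁ + r₂)/2 = (1.890×10^5 + 99000)/2 = 1.440×10^5 km.
Circular speed at r₁: v₁ = √(μ/r₁) = √(2.74858×10^8/1.890×10^5) = 38.135 km/s.
On the transfer ellipse at r₁, vis-viva equation gives v_a = √[μ(2/r₁ − 1/a_t)] = 31.620 km/s.
First burn Δv₁ = |v_a − v₁| = 6.515 km/s.
At r₂, v₂ = √(μ/r₂) = 52.691 km/s.
Transfer-orbit speed at r₂: v_p = √[μ(2/r₂ − 1/a_t)] = 60.365 km/s.
Second burn Δv₂ = |v₂ − v_p| = 7.674 km/s.
Total Δv = Δv₁ + Δv₂ = 14.19 km/s.

Δv = 14.2 km/s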